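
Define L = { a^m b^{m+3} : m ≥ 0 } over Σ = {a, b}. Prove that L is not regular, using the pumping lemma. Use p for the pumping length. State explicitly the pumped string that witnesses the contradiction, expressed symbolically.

Assume L is regular. Let p be the pumping length given by the pumping lemma.
Take w = a^p b^{p+3}. Then w ∈ L and |w| = 2p+3 ≥ p.
By the pumping lemma, w = xyz with |xy| ≤ p and y is nonempty.
Because |xy| ≤ p and w begins with p copies of a, we have y = a^k with 1 ≤ k ≤ p.
Pump with i = 2: xy^2z = a^{p+k} b^{p+3}. For this to lie in L we would need p+3 = (p+k)+3, which forces k = 0. But k ≥ 1, so xy^2z ∉ L.
Contradiction. Therefore L is not regular.

a^{p+k} b^{p+3}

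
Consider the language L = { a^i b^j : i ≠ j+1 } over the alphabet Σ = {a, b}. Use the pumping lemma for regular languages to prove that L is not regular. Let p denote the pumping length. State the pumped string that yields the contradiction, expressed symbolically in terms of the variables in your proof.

a^{p+p!} b^{p+p!-1}

Assume L is regular. Let p be the pumping length given by the pumping lemma.
Choose w = a^p b^{p+p!-1}. Since p ≠ (p+p!-1)+1 = p+p!, w ∈ L; and |w| ≥ p.
The pumping lemma gives a decomposition w = xyz where |xy| ≤ p and y is nonempty.
The first p characters of w are a's, so xy (and hence y) consists only of a's. Write y = a^k, 1 ≤ k ≤ p.
Since 1 ≤ k ≤ p, k divides p!; set t = 1 + p!/k. Then xy^t z has p + (p!/k)·k = p + p! copies of a. Now the a-count is p+p! and (b-count)+1 = (p+p!-1)+1 = p+p!, so i ≠ j+1 fails. So xy^t z = a^{p+p!} b^{p+p!-1} ∉ L.
This contradicts the pumping lemma, so L is not regular.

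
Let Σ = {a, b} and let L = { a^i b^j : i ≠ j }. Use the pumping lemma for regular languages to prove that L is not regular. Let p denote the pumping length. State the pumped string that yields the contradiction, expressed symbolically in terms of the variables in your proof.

Assume L is regular. Let p be the pumping length given by the pumping lemma.
Choose w = a^p b^{p+p!}. Since p ≠ p+p!, w ∈ L; and |w| ≥ p.
The pumping lemma gives a decomposition w = xyz where |xy| ≤ p and |y| ≥ 1.
Since the first p symbols of w are all a's and |xy| ≤ p, y lies entirely in the leading a-block: y = a^k for some k with 1 ≤ k ≤ p.
Since 1 ≤ k ≤ p, k divides p!; set t = 1 + p!/k. Then xy^t z has p + (p!/k)·k = p + p! copies of a. Now the a-count equals the b-count, so i ≠ j fails. So xy^t z = a^{p+p!} b^{p+p!} ∉ L.
Contradiction. Therefore L is not regular.

a^{p+p!} b^{p+p!}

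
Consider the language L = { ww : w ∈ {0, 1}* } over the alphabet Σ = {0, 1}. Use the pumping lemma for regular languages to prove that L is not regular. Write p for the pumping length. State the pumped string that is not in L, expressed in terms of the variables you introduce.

0^{p+k} 1^p 0^p 1^p

Toward a contradiction, assume L is regular with pumping length p.
Take w = 0^p 1^p 0^p 1^p = uu where u = 0^p1^p; then w ∈ L and |w| = 4p ≥ p.
The pumping lemma gives a decomposition w = xyz where |xy| ≤ p and y is nonempty.
Because |xy| ≤ p and w begins with p copies of 0, we have y = 0^k with 1 ≤ k ≤ p.
Pump with i = 2: xy^2z = 0^{p+k} 1^p 0^p 1^p, of length 4p+k. Suppose this equals vv. The string starts with 0 and ends with 1, so v does too; thus the boundary between the two copies of v is a 1→0 transition. There is exactly one such transition, at position 2p+k, so |v| = 2p+k and |vv| = 4p+2k ≠ 4p+k since k ≥ 1. So xy^2z ∉ L.
This contradicts the pumping lemma, so L is not regular.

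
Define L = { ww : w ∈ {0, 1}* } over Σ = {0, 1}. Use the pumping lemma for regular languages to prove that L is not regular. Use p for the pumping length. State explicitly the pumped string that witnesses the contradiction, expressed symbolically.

0^{p+k} 1^p 0^p 1^p

Suppose for contradiction that L is regular, and let p be the pumping length.
Take w = 0^p 1^p 0^p 1^p = uu where u = 0^p1^p; then w ∈ L and |w| = 4p ≥ p.
Write w = xyz as guaranteed by the lemma, with |xy| ≤ p and y is nonempty.
Because |xy| ≤ p and w begins with p copies of 0, we have y = 0^k with 1 ≤ k ≤ p.
Pump with i = 2: xy^2z = 0^{p+k} 1^p 0^p 1^p, of length 4p+k. Suppose this equals vv. The string starts with 0 and ends with 1, so v does too; thus the boundary between the two copies of v is a 1→0 transition. There is exactly one such transition, at position 2p+k, so |v| = 2p+k and |vv| = 4p+2k ≠ 4p+k since k ≥ 1. So xy^2z ∉ L.
This is a contradiction; hence L is not regular.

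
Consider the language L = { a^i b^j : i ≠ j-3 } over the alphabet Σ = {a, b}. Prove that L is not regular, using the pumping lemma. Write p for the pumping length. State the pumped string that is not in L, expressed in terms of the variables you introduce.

a^{p+p!} b^{p+p!+3}

Suppose for contradiction that L is regular, and let p be the pumping length.
Choose w = a^p b^{p+p!+3}. Since p ≠ (p+p!+3)-3 = p+p!, w ∈ L; and |w| ≥ p.
Write w = xyz as guaranteed by the lemma, with |xy| ≤ p and |y| > 0.
Because |xy| ≤ p and w begins with p copies of a, we have y = a^k with 1 ≤ k ≤ p.
Since 1 ≤ k ≤ p, k divides p!; set t = 1 + p!/k. Then xy^t z has p + (p!/k)·k = p + p! copies of a. Now the a-count is p+p! and (b-count)-3 = (p+p!+3)-3 = p+p!, so i ≠ j-3 fails. So xy^t z = a^{p+p!} b^{p+p!+3} ∉ L.
Contradiction. Therefore L is not regular.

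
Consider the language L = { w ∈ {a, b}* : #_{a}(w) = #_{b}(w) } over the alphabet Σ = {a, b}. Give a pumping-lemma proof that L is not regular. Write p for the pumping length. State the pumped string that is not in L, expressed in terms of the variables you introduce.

Assume L is regular; let p be its pumping constant.
Choose w = a^p b^p ∈ L with |w| = 2p ≥ p.
Write w = xyz as guaranteed by the lemma, with |xy| ≤ p and y is nonempty.
Because |xy| ≤ p and w begins with p copies of a, we have y = a^k with 1 ≤ k ≤ p.
Pump with i = 2: xy^2z = a^{p+k} b^p has p+k occurrences of a but only p of b. Since k ≥ 1 the counts differ, so xy^2z ∉ L.
This contradicts the pumping lemma, so L is not regular.

a^{p+k} b^p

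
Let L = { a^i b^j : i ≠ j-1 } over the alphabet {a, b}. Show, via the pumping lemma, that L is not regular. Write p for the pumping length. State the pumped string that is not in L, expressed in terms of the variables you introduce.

Toward a contradiction, assume L is regular with pumping length p.
Choose w = a^p b^{p+p!+1}. Since p ≠ (p+p!+1)-1 = p+p!, w ∈ L; and |w| ≥ p.
Write w = xyz as guaranteed by the lemma, with |xy| ≤ p and |y| ≥ 1.
The first p characters of w are a's, so xy (and hence y) consists only of a's. Write y = a^k, 1 ≤ k ≤ p.
Since 1 ≤ k ≤ p, k divides p!; set t = 1 + p!/k. Then xy^t z has p + (p!/k)·k = p + p! copies of a. Now the a-count is p+p! and (b-count)-1 = (p+p!+1)-1 = p+p!, so i ≠ j-1 fails. So xy^t z = a^{p+p!} b^{p+p!+1} ∉ L.
This is a contradiction; hence L is not regular.

a^{p+p!} b^{p+p!+1}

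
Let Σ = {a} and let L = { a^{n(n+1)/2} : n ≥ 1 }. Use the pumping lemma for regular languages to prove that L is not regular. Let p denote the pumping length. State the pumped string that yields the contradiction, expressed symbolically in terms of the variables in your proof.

a^{p(p+1)/2+k}

Assume L is regular. Let p be the pumping length given by the pumping lemma.
Take w = a^{p(p+1)/2} ∈ L with |w| = p(p+1)/2 ≥ p.
By the pumping lemma, w = xyz with |xy| ≤ p and y is nonempty.
Then y = a^k for some k with 1 ≤ k ≤ p.
Pump with i = 2: xy^2z = a^{p(p+1)/2+k}. Since 1 ≤ k ≤ p, p(p+1)/2 < p(p+1)/2+k ≤ p(p+1)/2+p < (p+1)(p+2)/2, so p(p+1)/2+k is strictly between consecutive triangular numbers. So xy^2z ∉ L.
This contradicts the pumping lemma, so L is not regular.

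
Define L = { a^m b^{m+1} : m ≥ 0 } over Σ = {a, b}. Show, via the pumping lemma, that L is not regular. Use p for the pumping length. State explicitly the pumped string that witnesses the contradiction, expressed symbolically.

Assume L is regular. Let p be the pumping length given by the pumping lemma.
Choose w = a^p b^{p+1}, which is in L with |w| = 2p+1 ≥ p.
By the pumping lemma, w = xyz with |xy| ≤ p and y is nonempty.
The first p characters of w are a's, so xy (and hence y) consists only of a's. Write y = a^k, 1 ≤ k ≤ p.
Pump with i = 2: xy^2z = a^{p+k} b^{p+1}. For this to lie in L we would need p+1 = (p+k)+1, which forces k = 0. But k ≥ 1, so xy^2z ∉ L.
This is a contradiction; hence L is not regular.

a^{p+k} b^{p+1}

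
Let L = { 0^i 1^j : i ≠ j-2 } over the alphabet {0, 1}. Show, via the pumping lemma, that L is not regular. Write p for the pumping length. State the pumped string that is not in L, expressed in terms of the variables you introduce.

0^{p+p!} 1^{p+p!+2}

Assume L is regular; let p be its pumping constant.
Choose w = 0^p 1^{p+p!+2}. Since p ≠ (p+p!+2)-2 = p+p!, w ∈ L; and |w| ≥ p.
Write w = xyz as guaranteed by the lemma, with |xy| ≤ p and y is nonempty.
Because |xy| ≤ p and w begins with p copies of 0, we have y = 0^k with 1 ≤ k ≤ p.
Since 1 ≤ k ≤ p, k divides p!; set t = 1 + p!/k. Then xy^t z has p + (p!/k)·k = p + p! copies of 0. Now the 0-count is p+p! and (1-count)-2 = (p+p!+2)-2 = p+p!, so i ≠ j-2 fails. So xy^t z = 0^{p+p!} 1^{p+p!+2} ∉ L.
This contradicts the pumping lemma, so L is not regular.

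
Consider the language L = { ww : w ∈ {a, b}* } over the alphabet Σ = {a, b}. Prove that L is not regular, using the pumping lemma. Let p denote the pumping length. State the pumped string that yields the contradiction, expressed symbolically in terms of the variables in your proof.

a^{p+k} b^p a^p b^p

Toward a contradiction, assume L is regular with pumping length p.
Take w = a^p b^p a^p b^p = uu where u = a^pb^p; then w ∈ L and |w| = 4p ≥ p.
Write w = xyz as guaranteed by the lemma, with |xy| ≤ p and y is nonempty.
Since the first p symbols of w are all a's and |xy| ≤ p, y lies entirely in the leading a-block: y = a^k for some k with 1 ≤ k ≤ p.
Pump with i = 2: xy^2z = a^{p+k} b^p a^p b^p, of length 4p+k. Suppose this equals vv. The string starts with a and ends with b, so v does too; thus the boundary between the two copies of v is a b→a transition. There is exactly one such transition, at position 2p+k, so |v| = 2p+k and |vv| = 4p+2k ≠ 4p+k since k ≥ 1. So xy^2z ∉ L.
Contradiction. Therefore L is not regular.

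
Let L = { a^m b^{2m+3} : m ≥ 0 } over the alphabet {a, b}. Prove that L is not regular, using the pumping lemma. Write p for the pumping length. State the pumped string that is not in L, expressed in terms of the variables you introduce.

a^{p+k} b^{2p+3}

Assume L is regular. Let p be the pumping length given by the pumping lemma.
Take w = a^p b^{2p+3}. Then w ∈ L and |w| = 3p+3 ≥ p.
By the pumping lemma, w = xyz with |xy| ≤ p and |y| ≥ 1.
The first p characters of w are a's, so xy (and hence y) consists only of a's. Write y = a^k, 1 ≤ k ≤ p.
Pump with i = 2: xy^2z = a^{p+k} b^{2p+3}. For this to lie in L we would need 2p+3 = 2(p+k)+3, which forces k = 0. But k ≥ 1, so xy^2z ∉ L.
Contradiction. Therefore L is not regular.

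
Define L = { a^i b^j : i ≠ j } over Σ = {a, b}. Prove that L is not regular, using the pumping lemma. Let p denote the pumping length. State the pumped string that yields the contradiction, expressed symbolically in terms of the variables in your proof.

Assume L is regular; let p be its pumping constant.
Choose w = a^p b^{p+p!}. Since p ≠ p+p!, w ∈ L; and |w| ≥ p.
The pumping lemma gives a decomposition w = xyz where |xy| ≤ p and |y| > 0.
The first p characters of w are a's, so xy (and hence y) consists only of a's. Write y = a^k, 1 ≤ k ≤ p.
Since 1 ≤ k ≤ p, k divides p!; set t = 1 + p!/k. Then xy^t z has p + (p!/k)·k = p + p! copies of a. Now the a-count equals the b-count, so i ≠ j fails. So xy^t z = a^{p+p!} b^{p+p!} ∉ L.
This contradicts the pumping lemma, so L is not regular.

a^{p+p!} b^{p+p!}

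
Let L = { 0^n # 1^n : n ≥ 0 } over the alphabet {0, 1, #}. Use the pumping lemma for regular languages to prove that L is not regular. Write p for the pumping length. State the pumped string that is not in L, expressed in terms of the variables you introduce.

Assume L is regular; let p be its pumping constant.
Take w = 0^p # 1^p ∈ L with |w| = 2p+1 ≥ p.
The pumping lemma gives a decomposition w = xyz where |xy| ≤ p and y is nonempty.
Since the first p symbols of w are all 0's and |xy| ≤ p, y lies entirely in the leading 0-block: y = 0^k for some k with 1 ≤ k ≤ p.
Pump with i = 2: xy^2z = 0^{p+k} # 1^p, which would require p+k = p. But k ≥ 1, so xy^2z ∉ L.
This is a contradiction; hence L is not regular.

0^{p+k} # 1^p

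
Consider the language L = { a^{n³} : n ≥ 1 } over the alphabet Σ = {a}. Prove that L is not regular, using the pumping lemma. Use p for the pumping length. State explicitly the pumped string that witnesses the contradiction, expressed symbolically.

Assume L is regular. Let p be the pumping length given by the pumping lemma.
Take w = a^{p³} ∈ L with |w| = p³ ≥ p.
By the pumping lemma, w = xyz with |xy| ≤ p and |y| ≥ 1.
Then y = a^k for some k with 1 ≤ k ≤ p.
Pump with i = 2: xy^2z = a^{p³+k}. Since 1 ≤ k ≤ p, p³ < p³+k ≤ p³+p < p³+3p²+3p+1 = (p+1)³, so p³+k is not a perfect cube. So xy^2z ∉ L.
This is a contradiction; hence L is not regular.

a^{p³+k}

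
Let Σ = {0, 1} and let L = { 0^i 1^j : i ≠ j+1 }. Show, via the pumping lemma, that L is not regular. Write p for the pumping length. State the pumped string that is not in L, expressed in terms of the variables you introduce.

Toward a contradiction, assume L is regular with pumping length p.
Choose w = 0^p 1^{p+p!-1}. Since p ≠ (p+p!-1)+1 = p+p!, w ∈ L; and |w| ≥ p.
Write w = xyz as guaranteed by the lemma, with |xy| ≤ p and |y| > 0.
Because |xy| ≤ p and w begins with p copies of 0, we have y = 0^k with 1 ≤ k ≤ p.
Since 1 ≤ k ≤ p, k divides p!; set t = 1 + p!/k. Then xy^t z has p + (p!/k)·k = p + p! copies of 0. Now the 0-count is p+p! and (1-count)+1 = (p+p!-1)+1 = p+p!, so i ≠ j+1 fails. So xy^t z = 0^{p+p!} 1^{p+p!-1} ∉ L.
This is a contradiction; hence L is not regular.

0^{p+p!} 1^{p+p!-1}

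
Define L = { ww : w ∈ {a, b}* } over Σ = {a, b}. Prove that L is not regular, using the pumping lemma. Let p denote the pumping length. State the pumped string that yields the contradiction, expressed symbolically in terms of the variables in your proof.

a^{p+k} b^p a^p b^p

Toward a contradiction, assume L is regular with pumping length p.
Take w = a^p b^p a^p b^p = uu where u = a^pb^p; then w ∈ L and |w| = 4p ≥ p.
The pumping lemma gives a decomposition w = xyz where |xy| ≤ p and |y| ≥ 1.
The first p characters of w are a's, so xy (and hence y) consists only of a's. Write y = a^k, 1 ≤ k ≤ p.
Pump with i = 2: xy^2z = a^{p+k} b^p a^p b^p, of length 4p+k. Suppose this equals vv. The string starts with a and ends with b, so v does too; thus the boundary between the two copies of v is a b→a transition. There is exactly one such transition, at position 2p+k, so |v| = 2p+k and |vv| = 4p+2k ≠ 4p+k since k ≥ 1. So xy^2z ∉ L.
This is a contradiction; hence L is not regular.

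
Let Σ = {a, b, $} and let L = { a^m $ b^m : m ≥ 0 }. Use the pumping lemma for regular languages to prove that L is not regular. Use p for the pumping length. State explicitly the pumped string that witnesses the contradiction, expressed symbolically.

a^{p+k} $ b^p

Assume L is regular; let p be its pumping constant.
Take w = a^p $ b^p ∈ L with |w| = 2p+1 ≥ p.
By the pumping lemma, w = xyz with |xy| ≤ p and |y| ≥ 1.
The first p characters of w are a's, so xy (and hence y) consists only of a's. Write y = a^k, 1 ≤ k ≤ p.
Pump with i = 2: xy^2z = a^{p+k} $ b^p, which would require p+k = p. But k ≥ 1, so xy^2z ∉ L.
This is a contradiction; hence L is not regular.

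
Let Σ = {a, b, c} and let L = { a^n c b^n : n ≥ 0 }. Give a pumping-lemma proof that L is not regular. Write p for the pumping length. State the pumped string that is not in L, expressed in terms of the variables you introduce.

Suppose for contradiction that L is regular, and let p be the pumping length.
Take w = a^p c b^p ∈ L with |w| = 2p+1 ≥ p.
By the pumping lemma, w = xyz with |xy| ≤ p and |y| > 0.
The first p characters of w are a's, so xy (and hence y) consists only of a's. Write y = a^k, 1 ≤ k ≤ p.
Pump with i = 2: xy^2z = a^{p+k} c b^p, which would require p+k = p. But k ≥ 1, so xy^2z ∉ L.
This contradicts the pumping lemma, so L is not regular.

a^{p+k} c b^p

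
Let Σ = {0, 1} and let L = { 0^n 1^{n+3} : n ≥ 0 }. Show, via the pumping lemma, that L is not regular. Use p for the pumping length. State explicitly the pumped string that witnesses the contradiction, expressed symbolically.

Toward a contradiction, assume L is regular with pumping length p.
Take w = 0^p 1^{p+3}. Then w ∈ L and |w| = 2p+3 ≥ p.
Write w = xyz as guaranteed by the lemma, with |xy| ≤ p and |y| ≥ 1.
Because |xy| ≤ p and w begins with p copies of 0, we have y = 0^k with 1 ≤ k ≤ p.
Pump with i = 2: xy^2z = 0^{p+k} 1^{p+3}. For this to lie in L we would need p+3 = (p+k)+3, which forces k = 0. But k ≥ 1, so xy^2z ∉ L.
This is a contradiction; hence L is not regular.

0^{p+k} 1^{p+3}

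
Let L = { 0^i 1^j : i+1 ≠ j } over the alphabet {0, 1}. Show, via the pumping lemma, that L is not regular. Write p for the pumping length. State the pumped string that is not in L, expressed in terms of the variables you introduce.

Assume L is regular. Let p be the pumping length given by the pumping lemma.
Choose w = 0^p 1^{p+p!+1}. Since p ≠ (p+p!+1)-1 = p+p!, w ∈ L; and |w| ≥ p.
By the pumping lemma, w = xyz with |xy| ≤ p and y is nonempty.
The first p characters of w are 0's, so xy (and hence y) consists only of 0's. Write y = 0^k, 1 ≤ k ≤ p.
Since 1 ≤ k ≤ p, k divides p!; set t = 1 + p!/k. Then xy^t z has p + (p!/k)·k = p + p! copies of 0. Now the 0-count is p+p! and (1-count)-1 = (p+p!+1)-1 = p+p!, so i+1 ≠ j fails. So xy^t z = 0^{p+p!} 1^{p+p!+1} ∉ L.
Contradiction. Therefore L is not regular.

0^{p+p!} 1^{p+p!+1}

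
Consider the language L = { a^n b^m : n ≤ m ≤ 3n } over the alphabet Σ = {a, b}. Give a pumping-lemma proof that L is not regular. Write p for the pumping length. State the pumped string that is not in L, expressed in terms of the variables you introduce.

Assume L is regular; let p be its pumping constant.
Take w = a^p b^p ∈ L (since p ≤ p ≤ 3p), with |w| = 2p ≥ p.
By the pumping lemma, w = xyz with |xy| ≤ p and |y| ≥ 1.
The first p characters of w are a's, so xy (and hence y) consists only of a's. Write y = a^k, 1 ≤ k ≤ p.
Pump with i = 2: xy^2z = a^{p+k} b^p. Now n = p+k > p = m, so the condition n ≤ m fails. Thus xy^2z ∉ L.
This contradicts the pumping lemma, so L is not regular.

a^{p+k} b^p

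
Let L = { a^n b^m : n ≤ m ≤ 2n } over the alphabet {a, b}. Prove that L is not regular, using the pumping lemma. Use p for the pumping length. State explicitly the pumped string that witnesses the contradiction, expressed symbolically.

a^{p+k} b^p

Suppose for contradiction that L is regular, and let p be the pumping length.
Take w = a^p b^p ∈ L (since p ≤ p ≤ 2p), with |w| = 2p ≥ p.
Write w = xyz as guaranteed by the lemma, with |xy| ≤ p and |y| ≥ 1.
Because |xy| ≤ p and w begins with p copies of a, we have y = a^k with 1 ≤ k ≤ p.
Pump with i = 2: xy^2z = a^{p+k} b^p. Now n = p+k > p = m, so the condition n ≤ m fails. Thus xy^2z ∉ L.
This is a contradiction; hence L is not regular.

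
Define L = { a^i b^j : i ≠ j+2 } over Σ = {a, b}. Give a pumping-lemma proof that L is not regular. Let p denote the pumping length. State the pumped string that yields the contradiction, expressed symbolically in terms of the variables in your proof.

a^{p+p!} b^{p+p!-2}

Assume L is regular. Let p be the pumping length given by the pumping lemma.
Choose w = a^p b^{p+p!-2}. Since p ≠ (p+p!-2)+2 = p+p!, w ∈ L; and |w| ≥ p.
The pumping lemma gives a decomposition w = xyz where |xy| ≤ p and y is nonempty.
Because |xy| ≤ p and w begins with p copies of a, we have y = a^k with 1 ≤ k ≤ p.
Since 1 ≤ k ≤ p, k divides p!; set t = 1 + p!/k. Then xy^t z has p + (p!/k)·k = p + p! copies of a. Now the a-count is p+p! and (b-count)+2 = (p+p!-2)+2 = p+p!, so i ≠ j+2 fails. So xy^t z = a^{p+p!} b^{p+p!-2} ∉ L.
This is a contradiction; hence L is not regular.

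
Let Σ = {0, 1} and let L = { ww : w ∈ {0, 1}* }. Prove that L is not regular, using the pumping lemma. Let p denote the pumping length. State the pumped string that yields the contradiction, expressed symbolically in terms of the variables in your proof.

Assume L is regular. Let p be the pumping length given by the pumping lemma.
Take w = 0^p 1^p 0^p 1^p = uu where u = 0^p1^p; then w ∈ L and |w| = 4p ≥ p.
Write w = xyz as guaranteed by the lemma, with |xy| ≤ p and |y| ≥ 1.
Since the first p symbols of w are all 0's and |xy| ≤ p, y lies entirely in the leading 0-block: y = 0^k for some k with 1 ≤ k ≤ p.
Pump with i = 2: xy^2z = 0^{p+k} 1^p 0^p 1^p, of length 4p+k. Suppose this equals vv. The string starts with 0 and ends with 1, so v does too; thus the boundary between the two copies of v is a 1→0 transition. There is exactly one such transition, at position 2p+k, so |v| = 2p+k and |vv| = 4p+2k ≠ 4p+k since k ≥ 1. So xy^2z ∉ L.
Contradiction. Therefore L is not regular.

0^{p+k} 1^p 0^p 1^p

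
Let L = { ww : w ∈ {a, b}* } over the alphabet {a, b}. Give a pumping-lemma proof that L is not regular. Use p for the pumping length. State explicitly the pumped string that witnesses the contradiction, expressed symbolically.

a^{p+k} b^p a^p b^p

Assume L is regular. Let p be the pumping length given by the pumping lemma.
Take w = a^p b^p a^p b^p = uu where u = a^pb^p; then w ∈ L and |w| = 4p ≥ p.
Write w = xyz as guaranteed by the lemma, with |xy| ≤ p and |y| > 0.
Because |xy| ≤ p and w begins with p copies of a, we have y = a^k with 1 ≤ k ≤ p.
Pump with i = 2: xy^2z = a^{p+k} b^p a^p b^p, of length 4p+k. Suppose this equals vv. The string starts with a and ends with b, so v does too; thus the boundary between the two copies of v is a b→a transition. There is exactly one such transition, at position 2p+k, so |v| = 2p+k and |vv| = 4p+2k ≠ 4p+k since k ≥ 1. So xy^2z ∉ L.
Contradiction. Therefore L is not regular.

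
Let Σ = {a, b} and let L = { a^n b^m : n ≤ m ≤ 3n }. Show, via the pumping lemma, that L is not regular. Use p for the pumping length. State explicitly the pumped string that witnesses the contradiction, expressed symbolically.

Assume L is regular; let p be its pumping constant.
Take w = a^p b^p ∈ L (since p ≤ p ≤ 3p), with |w| = 2p ≥ p.
The pumping lemma gives a decomposition w = xyz where |xy| ≤ p and |y| > 0.
Since the first p symbols of w are all a's and |xy| ≤ p, y lies entirely in the leading a-block: y = a^k for some k with 1 ≤ k ≤ p.
Pump with i = 2: xy^2z = a^{p+k} b^p. Now n = p+k > p = m, so the condition n ≤ m fails. Thus xy^2z ∉ L.
This is a contradiction; hence L is not regular.

a^{p+k} b^p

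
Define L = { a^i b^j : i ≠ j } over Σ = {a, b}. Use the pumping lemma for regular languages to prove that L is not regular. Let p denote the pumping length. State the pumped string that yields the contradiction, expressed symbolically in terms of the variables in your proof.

Suppose for contradiction that L is regular, and let p be the pumping length.
Choose w = a^p b^{p+p!}. Since p ≠ p+p!, w ∈ L; and |w| ≥ p.
Write w = xyz as guaranteed by the lemma, with |xy| ≤ p and y is nonempty.
Because |xy| ≤ p and w begins with p copies of a, we have y = a^k with 1 ≤ k ≤ p.
Since 1 ≤ k ≤ p, k divides p!; set t = 1 + p!/k. Then xy^t z has p + (p!/k)·k = p + p! copies of a. Now the a-count equals the b-count, so i ≠ j fails. So xy^t z = a^{p+p!} b^{p+p!} ∉ L.
This contradicts the pumping lemma, so L is not regular.

a^{p+p!} b^{p+p!}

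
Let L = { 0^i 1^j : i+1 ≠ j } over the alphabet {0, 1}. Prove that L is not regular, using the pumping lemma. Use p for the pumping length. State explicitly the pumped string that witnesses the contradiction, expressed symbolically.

Assume L is regular. Let p be the pumping length given by the pumping lemma.
Choose w = 0^p 1^{p+p!+1}. Since p ≠ (p+p!+1)-1 = p+p!, w ∈ L; and |w| ≥ p.
By the pumping lemma, w = xyz with |xy| ≤ p and |y| ≥ 1.
Because |xy| ≤ p and w begins with p copies of 0, we have y = 0^k with 1 ≤ k ≤ p.
Since 1 ≤ k ≤ p, k divides p!; set t = 1 + p!/k. Then xy^t z has p + (p!/k)·k = p + p! copies of 0. Now the 0-count is p+p! and (1-count)-1 = (p+p!+1)-1 = p+p!, so i+1 ≠ j fails. So xy^t z = 0^{p+p!} 1^{p+p!+1} ∉ L.
This is a contradiction; hence L is not regular.

0^{p+p!} 1^{p+p!+1}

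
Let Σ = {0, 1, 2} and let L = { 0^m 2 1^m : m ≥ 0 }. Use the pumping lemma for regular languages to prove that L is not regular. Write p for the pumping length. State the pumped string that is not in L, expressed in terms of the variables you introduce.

Assume L is regular. Let p be the pumping length given by the pumping lemma.
Take w = 0^p 2 1^p ∈ L with |w| = 2p+1 ≥ p.
By the pumping lemma, w = xyz with |xy| ≤ p and y is nonempty.
Because |xy| ≤ p and w begins with p copies of 0, we have y = 0^k with 1 ≤ k ≤ p.
Pump with i = 2: xy^2z = 0^{p+k} 2 1^p, which would require p+k = p. But k ≥ 1, so xy^2z ∉ L.
Contradiction. Therefore L is not regular.

0^{p+k} 2 1^p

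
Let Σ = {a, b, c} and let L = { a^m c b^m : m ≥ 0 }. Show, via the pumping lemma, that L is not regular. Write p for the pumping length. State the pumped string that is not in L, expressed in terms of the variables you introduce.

Assume L is regular; let p be its pumping constant.
Take w = a^p c b^p ∈ L with |w| = 2p+1 ≥ p.
The pumping lemma gives a decomposition w = xyz where |xy| ≤ p and y is nonempty.
The first p characters of w are a's, so xy (and hence y) consists only of a's. Write y = a^k, 1 ≤ k ≤ p.
Pump with i = 2: xy^2z = a^{p+k} c b^p, which would require p+k = p. But k ≥ 1, so xy^2z ∉ L.
This is a contradiction; hence L is not regular.

a^{p+k} c b^p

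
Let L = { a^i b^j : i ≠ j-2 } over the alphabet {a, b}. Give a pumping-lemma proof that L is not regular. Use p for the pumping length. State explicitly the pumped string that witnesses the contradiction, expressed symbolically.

Assume L is regular. Let p be the pumping length given by the pumping lemma.
Choose w = a^p b^{p+p!+2}. Since p ≠ (p+p!+2)-2 = p+p!, w ∈ L; and |w| ≥ p.
By the pumping lemma, w = xyz with |xy| ≤ p and |y| ≥ 1.
Since the first p symbols of w are all a's and |xy| ≤ p, y lies entirely in the leading a-block: y = a^k for some k with 1 ≤ k ≤ p.
Since 1 ≤ k ≤ p, k divides p!; set t = 1 + p!/k. Then xy^t z has p + (p!/k)·k = p + p! copies of a. Now the a-count is p+p! and (b-count)-2 = (p+p!+2)-2 = p+p!, so i ≠ j-2 fails. So xy^t z = a^{p+p!} b^{p+p!+2} ∉ L.
This contradicts the pumping lemma, so L is not regular.

a^{p+p!} b^{p+p!+2}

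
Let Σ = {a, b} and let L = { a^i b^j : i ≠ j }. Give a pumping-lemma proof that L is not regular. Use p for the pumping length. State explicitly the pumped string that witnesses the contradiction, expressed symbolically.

a^{p+p!} b^{p+p!}

Assume L is regular. Let p be the pumping length given by the pumping lemma.
Choose w = a^p b^{p+p!}. Since p ≠ p+p!, w ∈ L; and |w| ≥ p.
The pumping lemma gives a decomposition w = xyz where |xy| ≤ p and y is nonempty.
Since the first p symbols of w are all a's and |xy| ≤ p, y lies entirely in the leading a-block: y = a^k for some k with 1 ≤ k ≤ p.
Since 1 ≤ k ≤ p, k divides p!; set t = 1 + p!/k. Then xy^t z has p + (p!/k)·k = p + p! copies of a. Now the a-count equals the b-count, so i ≠ j fails. So xy^t z = a^{p+p!} b^{p+p!} ∉ L.
This contradicts the pumping lemma, so L is not regular.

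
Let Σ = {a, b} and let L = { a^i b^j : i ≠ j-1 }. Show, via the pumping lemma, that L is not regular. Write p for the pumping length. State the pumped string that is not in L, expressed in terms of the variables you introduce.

a^{p+p!} b^{p+p!+1}

Suppose for contradiction that L is regular, and let p be the pumping length.
Choose w = a^p b^{p+p!+1}. Since p ≠ (p+p!+1)-1 = p+p!, w ∈ L; and |w| ≥ p.
By the pumping lemma, w = xyz with |xy| ≤ p and |y| ≥ 1.
Since the first p symbols of w are all a's and |xy| ≤ p, y lies entirely in the leading a-block: y = a^k for some k with 1 ≤ k ≤ p.
Since 1 ≤ k ≤ p, k divides p!; set t = 1 + p!/k. Then xy^t z has p + (p!/k)·k = p + p! copies of a. Now the a-count is p+p! and (b-count)-1 = (p+p!+1)-1 = p+p!, so i ≠ j-1 fails. So xy^t z = a^{p+p!} b^{p+p!+1} ∉ L.
This contradicts the pumping lemma, so L is not regular.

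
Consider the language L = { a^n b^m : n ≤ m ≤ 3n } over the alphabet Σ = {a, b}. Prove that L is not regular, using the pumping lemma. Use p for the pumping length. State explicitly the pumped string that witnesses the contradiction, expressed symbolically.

a^{p+k} b^p

Assume L is regular; let p be its pumping constant.
Take w = a^p b^p ∈ L (since p ≤ p ≤ 3p), with |w| = 2p ≥ p.
Write w = xyz as guaranteed by the lemma, with |xy| ≤ p and |y| ≥ 1.
Since the first p symbols of w are all a's and |xy| ≤ p, y lies entirely in the leading a-block: y = a^k for some k with 1 ≤ k ≤ p.
Pump with i = 2: xy^2z = a^{p+k} b^p. Now n = p+k > p = m, so the condition n ≤ m fails. Thus xy^2z ∉ L.
This contradicts the pumping lemma, so L is not regular.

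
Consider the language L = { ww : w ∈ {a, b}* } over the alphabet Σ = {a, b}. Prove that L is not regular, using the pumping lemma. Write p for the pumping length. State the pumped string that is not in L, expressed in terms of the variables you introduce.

Assume L is regular; let p be its pumping constant.
Take w = a^p b^p a^p b^p = uu where u = a^pb^p; then w ∈ L and |w| = 4p ≥ p.
Write w = xyz as guaranteed by the lemma, with |xy| ≤ p and y is nonempty.
The first p characters of w are a's, so xy (and hence y) consists only of a's. Write y = a^k, 1 ≤ k ≤ p.
Pump with i = 2: xy^2z = a^{p+k} b^p a^p b^p, of length 4p+k. Suppose this equals vv. The string starts with a and ends with b, so v does too; thus the boundary between the two copies of v is a b→a transition. There is exactly one such transition, at position 2p+k, so |v| = 2p+k and |vv| = 4p+2k ≠ 4p+k since k ≥ 1. So xy^2z ∉ L.
This contradicts the pumping lemma, so L is not regular.

a^{p+k} b^p a^p b^p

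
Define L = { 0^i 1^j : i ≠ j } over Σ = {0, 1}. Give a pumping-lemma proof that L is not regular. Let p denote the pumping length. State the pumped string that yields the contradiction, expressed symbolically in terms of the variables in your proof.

Suppose for contradiction that L is regular, and let p be the pumping length.
Choose w = 0^p 1^{p+p!}. Since p ≠ p+p!, w ∈ L; and |w| ≥ p.
Write w = xyz as guaranteed by the lemma, with |xy| ≤ p and |y| > 0.
Since the first p symbols of w are all 0's and |xy| ≤ p, y lies entirely in the leading 0-block: y = 0^k for some k with 1 ≤ k ≤ p.
Since 1 ≤ k ≤ p, k divides p!; set t = 1 + p!/k. Then xy^t z has p + (p!/k)·k = p + p! copies of 0. Now the 0-count equals the 1-count, so i ≠ j fails. So xy^t z = 0^{p+p!} 1^{p+p!} ∉ L.
This is a contradiction; hence L is not regular.

0^{p+p!} 1^{p+p!}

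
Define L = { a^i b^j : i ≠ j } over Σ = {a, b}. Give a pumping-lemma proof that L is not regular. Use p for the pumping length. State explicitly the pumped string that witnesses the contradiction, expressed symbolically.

Assume L is regular. Let p be the pumping length given by the pumping lemma.
Choose w = a^p b^{p+p!}. Since p ≠ p+p!, w ∈ L; and |w| ≥ p.
By the pumping lemma, w = xyz with |xy| ≤ p and |y| > 0.
The first p characters of w are a's, so xy (and hence y) consists only of a's. Write y = a^k, 1 ≤ k ≤ p.
Since 1 ≤ k ≤ p, k divides p!; set t = 1 + p!/k. Then xy^t z has p + (p!/k)·k = p + p! copies of a. Now the a-count equals the b-count, so i ≠ j fails. So xy^t z = a^{p+p!} b^{p+p!} ∉ L.
This is a contradiction; hence L is not regular.

a^{p+p!} b^{p+p!}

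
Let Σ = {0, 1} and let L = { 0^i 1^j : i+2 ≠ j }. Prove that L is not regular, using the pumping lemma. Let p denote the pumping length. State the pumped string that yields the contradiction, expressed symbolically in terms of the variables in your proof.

0^{p+p!} 1^{p+p!+2}

Suppose for contradiction that L is regular, and let p be the pumping length.
Choose w = 0^p 1^{p+p!+2}. Since p ≠ (p+p!+2)-2 = p+p!, w ∈ L; and |w| ≥ p.
By the pumping lemma, w = xyz with |xy| ≤ p and y is nonempty.
The first p characters of w are 0's, so xy (and hence y) consists only of 0's. Write y = 0^k, 1 ≤ k ≤ p.
Since 1 ≤ k ≤ p, k divides p!; set t = 1 + p!/k. Then xy^t z has p + (p!/k)·k = p + p! copies of 0. Now the 0-count is p+p! and (1-count)-2 = (p+p!+2)-2 = p+p!, so i+2 ≠ j fails. So xy^t z = 0^{p+p!} 1^{p+p!+2} ∉ L.
This is a contradiction; hence L is not regular.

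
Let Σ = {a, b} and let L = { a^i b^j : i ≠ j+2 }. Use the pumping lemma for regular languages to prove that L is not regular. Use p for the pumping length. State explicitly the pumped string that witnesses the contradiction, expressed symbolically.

Toward a contradiction, assume L is regular with pumping length p.
Choose w = a^p b^{p+p!-2}. Since p ≠ (p+p!-2)+2 = p+p!, w ∈ L; and |w| ≥ p.
By the pumping lemma, w = xyz with |xy| ≤ p and y is nonempty.
The first p characters of w are a's, so xy (and hence y) consists only of a's. Write y = a^k, 1 ≤ k ≤ p.
Since 1 ≤ k ≤ p, k divides p!; set t = 1 + p!/k. Then xy^t z has p + (p!/k)·k = p + p! copies of a. Now the a-count is p+p! and (b-count)+2 = (p+p!-2)+2 = p+p!, so i ≠ j+2 fails. So xy^t z = a^{p+p!} b^{p+p!-2} ∉ L.
This is a contradiction; hence L is not regular.

a^{p+p!} b^{p+p!-2}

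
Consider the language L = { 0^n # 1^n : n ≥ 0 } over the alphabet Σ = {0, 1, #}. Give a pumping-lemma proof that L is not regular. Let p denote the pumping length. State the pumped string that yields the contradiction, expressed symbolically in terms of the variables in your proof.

0^{p+k} # 1^p

Assume L is regular; let p be its pumping constant.
Take w = 0^p # 1^p ∈ L with |w| = 2p+1 ≥ p.
The pumping lemma gives a decomposition w = xyz where |xy| ≤ p and |y| ≥ 1.
Since the first p symbols of w are all 0's and |xy| ≤ p, y lies entirely in the leading 0-block: y = 0^k for some k with 1 ≤ k ≤ p.
Pump with i = 2: xy^2z = 0^{p+k} # 1^p, which would require p+k = p. But k ≥ 1, so xy^2z ∉ L.
Contradiction. Therefore L is not regular.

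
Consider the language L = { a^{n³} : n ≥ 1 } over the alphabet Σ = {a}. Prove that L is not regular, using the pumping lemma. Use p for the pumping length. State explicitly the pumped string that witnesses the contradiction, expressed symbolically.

Suppose for contradiction that L is regular, and let p be the pumping length.
Take w = a^{p³} ∈ L with |w| = p³ ≥ p.
Write w = xyz as guaranteed by the lemma, with |xy| ≤ p and |y| ≥ 1.
Then y = a^k for some k with 1 ≤ k ≤ p.
Pump with i = 2: xy^2z = a^{p³+k}. Since 1 ≤ k ≤ p, p³ < p³+k ≤ p³+p < p³+3p²+3p+1 = (p+1)³, so p³+k is not a perfect cube. So xy^2z ∉ L.
This is a contradiction; hence L is not regular.

a^{p³+k}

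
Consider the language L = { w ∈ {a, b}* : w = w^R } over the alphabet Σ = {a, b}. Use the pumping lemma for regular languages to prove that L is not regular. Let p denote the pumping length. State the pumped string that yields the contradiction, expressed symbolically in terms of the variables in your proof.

Assume L is regular. Let p be the pumping length given by the pumping lemma.
Take w = a^p b a^p, a palindrome of length 2p+1 ≥ p.
By the pumping lemma, w = xyz with |xy| ≤ p and |y| > 0.
The first p characters of w are a's, so xy (and hence y) consists only of a's. Write y = a^k, 1 ≤ k ≤ p.
Pump with i = 2: xy^2z = a^{p+k} b a^p. Its reverse is a^p b a^{p+k}, which differs from xy^2z since k ≥ 1. So xy^2z is not a palindrome and xy^2z ∉ L.
This is a contradiction; hence L is not regular.

a^{p+k} b a^p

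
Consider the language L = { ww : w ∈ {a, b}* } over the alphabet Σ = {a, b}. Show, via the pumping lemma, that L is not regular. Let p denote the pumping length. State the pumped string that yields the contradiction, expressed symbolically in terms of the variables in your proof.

a^{p+k} b^p a^p b^p

Assume L is regular; let p be its pumping constant.
Take w = a^p b^p a^p b^p = uu where u = a^pb^p; then w ∈ L and |w| = 4p ≥ p.
The pumping lemma gives a decomposition w = xyz where |xy| ≤ p and y is nonempty.
Because |xy| ≤ p and w begins with p copies of a, we have y = a^k with 1 ≤ k ≤ p.
Pump with i = 2: xy^2z = a^{p+k} b^p a^p b^p, of length 4p+k. Suppose this equals vv. The string starts with a and ends with b, so v does too; thus the boundary between the two copies of v is a b→a transition. There is exactly one such transition, at position 2p+k, so |v| = 2p+k and |vv| = 4p+2k ≠ 4p+k since k ≥ 1. So xy^2z ∉ L.
This is a contradiction; hence L is not regular.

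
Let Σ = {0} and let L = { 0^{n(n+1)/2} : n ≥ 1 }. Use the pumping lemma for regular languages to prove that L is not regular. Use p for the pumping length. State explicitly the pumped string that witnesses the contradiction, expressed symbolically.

Toward a contradiction, assume L is regular with pumping length p.
Take w = 0^{p(p+1)/2} ∈ L with |w| = p(p+1)/2 ≥ p.
By the pumping lemma, w = xyz with |xy| ≤ p and |y| ≥ 1.
Then y = 0^k for some k with 1 ≤ k ≤ p.
Pump with i = 2: xy^2z = 0^{p(p+1)/2+k}. Since 1 ≤ k ≤ p, p(p+1)/2 < p(p+1)/2+k ≤ p(p+1)/2+p < (p+1)(p+2)/2, so p(p+1)/2+k is strictly between consecutive triangular numbers. So xy^2z ∉ L.
Contradiction. Therefore L is not regular.

0^{p(p+1)/2+k}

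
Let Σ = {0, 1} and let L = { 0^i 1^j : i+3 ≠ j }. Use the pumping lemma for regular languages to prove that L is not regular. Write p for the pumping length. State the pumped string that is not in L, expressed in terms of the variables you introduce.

Assume L is regular. Let p be the pumping length given by the pumping lemma.
Choose w = 0^p 1^{p+p!+3}. Since p ≠ (p+p!+3)-3 = p+p!, w ∈ L; and |w| ≥ p.
By the pumping lemma, w = xyz with |xy| ≤ p and |y| ≥ 1.
Because |xy| ≤ p and w begins with p copies of 0, we have y = 0^k with 1 ≤ k ≤ p.
Since 1 ≤ k ≤ p, k divides p!; set t = 1 + p!/k. Then xy^t z has p + (p!/k)·k = p + p! copies of 0. Now the 0-count is p+p! and (1-count)-3 = (p+p!+3)-3 = p+p!, so i+3 ≠ j fails. So xy^t z = 0^{p+p!} 1^{p+p!+3} ∉ L.
This is a contradiction; hence L is not regular.

0^{p+p!} 1^{p+p!+3}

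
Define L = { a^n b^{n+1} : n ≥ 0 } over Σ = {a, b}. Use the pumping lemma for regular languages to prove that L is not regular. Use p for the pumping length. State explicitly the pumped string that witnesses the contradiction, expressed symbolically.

Toward a contradiction, assume L is regular with pumping length p.
Take w = a^p b^{p+1}. Then w ∈ L and |w| = 2p+1 ≥ p.
By the pumping lemma, w = xyz with |xy| ≤ p and |y| > 0.
Because |xy| ≤ p and w begins with p copies of a, we have y = a^k with 1 ≤ k ≤ p.
Pump with i = 2: xy^2z = a^{p+k} b^{p+1}. For this to lie in L we would need p+1 = (p+k)+1, which forces k = 0. But k ≥ 1, so xy^2z ∉ L.
Contradiction. Therefore L is not regular.

a^{p+k} b^{p+1}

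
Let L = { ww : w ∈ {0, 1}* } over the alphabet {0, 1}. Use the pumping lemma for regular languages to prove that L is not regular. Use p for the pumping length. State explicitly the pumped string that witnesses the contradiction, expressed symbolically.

Toward a contradiction, assume L is regular with pumping length p.
Take w = 0^p 1^p 0^p 1^p = uu where u = 0^p1^p; then w ∈ L and |w| = 4p ≥ p.
Write w = xyz as guaranteed by the lemma, with |xy| ≤ p and y is nonempty.
Because |xy| ≤ p and w begins with p copies of 0, we have y = 0^k with 1 ≤ k ≤ p.
Pump with i = 2: xy^2z = 0^{p+k} 1^p 0^p 1^p, of length 4p+k. Suppose this equals vv. The string starts with 0 and ends with 1, so v does too; thus the boundary between the two copies of v is a 1→0 transition. There is exactly one such transition, at position 2p+k, so |v| = 2p+k and |vv| = 4p+2k ≠ 4p+k since k ≥ 1. So xy^2z ∉ L.
This is a contradiction; hence L is not regular.

0^{p+k} 1^p 0^p 1^p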